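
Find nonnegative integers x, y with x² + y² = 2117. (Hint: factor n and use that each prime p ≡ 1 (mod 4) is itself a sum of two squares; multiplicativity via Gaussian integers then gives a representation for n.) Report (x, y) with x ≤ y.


Step 1: Factor n = 2117 = 29 · 73.
Step 2: Check the mod-4 condition on each prime factor: 29 ≡ 1 (mod 4), exponent 1; 73 ≡ 1 (mod 4), exponent 1.
All primes ≡ 3 (mod 4) appear to even exponent (or don't appear), so by the two-squares theorem n IS expressible as a sum of two squares.
Step 3: Build a representation. Here n = 29 · 73 is a product of primes ≡ 1 (mod 4). Each prime p ≡ 1 (mod 4) is itself a sum of two squares; find a² by testing p − a² for a perfect square:
  29: 29 − 1² = 28, 29 − 2² = 25 = 5² ⇒ 29 = 2² + 5².
  73: 73 − 1² = 72, 73 − 2² = 69, 73 − 3² = 64 = 8² ⇒ 73 = 3² + 8².
  Combine using the Brahmagupta–Fibonacci identity (a² + b²)(c² + d²) = (ac − bd)² + (ad + bc)² = (ac + bd)² + (ad − bc)²:
  29 · 73 = 2117: from (2² + 5²)(3² + 8²), take (2·3 − 5·8, 2·8 + 5·3) = (6 − 40, 16 + 15) = (-34, 31); dropping signs (only squares matter) gives (34, 31); check 34² + 31² = 1156 + 961 = 2117 ✓.
Step 4: Order so x ≤ y and verify: 31² + 34² = 961 + 1156 = 2117 = n. ✓

n = 2117 = 31² + 34² (one valid representation with x ≤ y).


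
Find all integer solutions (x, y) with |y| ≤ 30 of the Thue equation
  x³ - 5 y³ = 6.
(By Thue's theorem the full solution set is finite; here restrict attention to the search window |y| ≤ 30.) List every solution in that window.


The equation is x³ - 5y³ = 6. For fixed y, x³ = 5·y³ + 6, so a solution requires the RHS to be a perfect cube.
Strategy: iterate y from -30 to 30, compute RHS = 5·y³ + 6, and check whether it is a (positive or negative) perfect cube.
Check small values of y:
  y = 0: RHS = 6 is not a perfect cube.
  y = 1: RHS = 11 is not a perfect cube.
  y = -1: RHS = 1 = (1)³ ⇒ x = 1 works.
  y = 2: RHS = 46 is not a perfect cube.
  y = -2: RHS = -34 is not a perfect cube.
  y = 3: RHS = 141 is not a perfect cube.
  y = -3: RHS = -129 is not a perfect cube.
Continuing the search up to |y| = 30 finds no further solutions beyond those listed.
Collected solutions: (1, -1).

Solutions (with |y| ≤ 30): (1, -1).


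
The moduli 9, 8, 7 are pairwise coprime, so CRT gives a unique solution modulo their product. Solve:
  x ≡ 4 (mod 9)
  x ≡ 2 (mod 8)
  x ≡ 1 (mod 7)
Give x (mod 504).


Moduli 9, 8, 7 are pairwise coprime; by CRT there is a unique solution modulo M = 9 · 8 · 7 = 504.
Solve pairwise, accumulating the modulus:
  Start with x ≡ 4 (mod 9).
  Combine with x ≡ 2 (mod 8): since gcd(9, 8) = 1, we get a unique residue mod 72.
    Write x = 4 + 9·t and substitute into x ≡ 2 (mod 8): 9·t ≡ 2 − 4 = -2 (mod 8).
    Reduce coefficients mod 8: 1·t ≡ 6 (mod 8).
    So t ≡ 6 (mod 8).
    Then x = 4 + 9·6 = 58, valid modulo lcm(9, 8) = 72: x ≡ 58 (mod 72).
  Combine with x ≡ 1 (mod 7): since gcd(72, 7) = 1, we get a unique residue mod 504.
    Write x = 58 + 72·t and substitute into x ≡ 1 (mod 7): 72·t ≡ 1 − 58 = -57 (mod 7).
    Reduce coefficients mod 7: 2·t ≡ 6 (mod 7).
    The inverse of 2 mod 7 is 4 (since 2·4 = 8 = 1·7 + 1), so t ≡ 4·6 = 24 ≡ 3 (mod 7).
    Then x = 58 + 72·3 = 274, valid modulo lcm(72, 7) = 504: x ≡ 274 (mod 504).
Verify: 274 mod 9 = 4 ✓, 274 mod 8 = 2 ✓, 274 mod 7 = 1 ✓.

x ≡ 274 (mod 504).


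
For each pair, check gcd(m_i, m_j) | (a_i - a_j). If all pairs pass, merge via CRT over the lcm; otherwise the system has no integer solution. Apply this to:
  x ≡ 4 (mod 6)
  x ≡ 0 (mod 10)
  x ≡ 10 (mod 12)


Moduli 6, 10, 12 are not pairwise coprime, so CRT works modulo lcm(m_i) when all pairwise compatibility conditions hold.
Pairwise compatibility: gcd(m_i, m_j) must divide a_i - a_j for every pair.
Merge one congruence at a time:
  Start: x ≡ 4 (mod 6).
  Combine with x ≡ 0 (mod 10): gcd(6, 10) = 2; 0 - 4 = -4, which IS divisible by 2, so compatible.
    Write x = 4 + 6·t and substitute into x ≡ 0 (mod 10): 6·t ≡ 0 − 4 = -4 (mod 10).
    Divide the congruence (and modulus) by g = 2: 3·t ≡ -2 (mod 5).
    Reduce coefficients mod 5: 3·t ≡ 3 (mod 5).
    The inverse of 3 mod 5 is 2 (since 3·2 = 6 = 1·5 + 1), so t ≡ 2·3 = 6 ≡ 1 (mod 5).
    Then x = 4 + 6·1 = 10, valid modulo lcm(6, 10) = 30: x ≡ 10 (mod 30).
  Combine with x ≡ 10 (mod 12): gcd(30, 12) = 6; 10 - 10 = 0, which IS divisible by 6, so compatible.
    Write x = 10 + 30·t and substitute into x ≡ 10 (mod 12): 30·t ≡ 10 − 10 = 0 (mod 12).
    Divide the congruence (and modulus) by g = 6: 5·t ≡ 0 (mod 2).
    Reduce coefficients mod 2: 1·t ≡ 0 (mod 2).
    So t ≡ 0 (mod 2).
    Then x = 10 + 30·0 = 10, valid modulo lcm(30, 12) = 60: x ≡ 10 (mod 60).
Verify: 10 mod 6 = 4, 10 mod 10 = 0, 10 mod 12 = 10.

x ≡ 10 (mod 60).


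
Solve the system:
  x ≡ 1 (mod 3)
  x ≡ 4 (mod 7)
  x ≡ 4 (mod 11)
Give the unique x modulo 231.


Moduli 3, 7, 11 are pairwise coprime; by CRT there is a unique solution modulo M = 3 · 7 · 11 = 231.
Solve pairwise, accumulating the modulus:
  Start with x ≡ 1 (mod 3).
  Combine with x ≡ 4 (mod 7): since gcd(3, 7) = 1, we get a unique residue mod 21.
    Write x = 1 + 3·t and substitute into x ≡ 4 (mod 7): 3·t ≡ 4 − 1 = 3 (mod 7).
    The inverse of 3 mod 7 is 5 (since 3·5 = 15 = 2·7 + 1), so t ≡ 5·3 = 15 ≡ 1 (mod 7).
    Then x = 1 + 3·1 = 4, valid modulo lcm(3, 7) = 21: x ≡ 4 (mod 21).
  Combine with x ≡ 4 (mod 11): since gcd(21, 11) = 1, we get a unique residue mod 231.
    Write x = 4 + 21·t and substitute into x ≡ 4 (mod 11): 21·t ≡ 4 − 4 = 0 (mod 11).
    Reduce coefficients mod 11: 10·t ≡ 0 (mod 11).
    The inverse of 10 mod 11 is 10 (since 10·10 = 100 = 9·11 + 1), so t ≡ 10·0 = 0 ≡ 0 (mod 11).
    Then x = 4 + 21·0 = 4, valid modulo lcm(21, 11) = 231: x ≡ 4 (mod 231).
Verify: 4 mod 3 = 1 ✓, 4 mod 7 = 4 ✓, 4 mod 11 = 4 ✓.

x ≡ 4 (mod 231).


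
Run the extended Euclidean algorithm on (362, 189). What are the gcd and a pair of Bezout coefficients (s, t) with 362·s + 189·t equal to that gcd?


Euclidean algorithm on (362, 189) — divide until remainder is 0:
  362 = 1 · 189 + 173
  189 = 1 · 173 + 16
  173 = 10 · 16 + 13
  16 = 1 · 13 + 3
  13 = 4 · 3 + 1
  3 = 3 · 1 + 0
gcd(362, 189) = 1.
Track Bezout coefficients alongside the remainders: start with r₀ = 362 = a·1 + b·0 (s = 1, t = 0) and r₁ = 189 = a·0 + b·1 (s = 0, t = 1); each new remainder r_{k+1} = r_{k-1} − q_k·r_k inherits s_{k+1} = s_{k-1} − q_k·s_k, t_{k+1} = t_{k-1} − q_k·t_k, so r_k = a·s_k + b·t_k at every step:
  q = 1: r = 173, s = 1 − 1·0 = 1, t = 0 − 1·1 = -1  (check: 362·1 + 189·(-1) = 173)
  q = 1: r = 16, s = 0 − 1·1 = -1, t = 1 − 1·(-1) = 2  (check: 362·(-1) + 189·2 = 16)
  q = 10: r = 13, s = 1 − 10·(-1) = 11, t = -1 − 10·2 = -21  (check: 362·11 + 189·(-21) = 13)
  q = 1: r = 3, s = -1 − 1·11 = -12, t = 2 − 1·(-21) = 23  (check: 362·(-12) + 189·23 = 3)
  q = 4: r = 1, s = 11 − 4·(-12) = 59, t = -21 − 4·23 = -113  (check: 362·59 + 189·(-113) = 1)
The row with r = 1 (the gcd) gives the Bezout coefficients s = 59, t = -113.
Result: 362 · (59) + 189 · (-113) = 1.

gcd(362, 189) = 1; s = 59, t = -113 (check: 362·59 + 189·(-113) = 1).


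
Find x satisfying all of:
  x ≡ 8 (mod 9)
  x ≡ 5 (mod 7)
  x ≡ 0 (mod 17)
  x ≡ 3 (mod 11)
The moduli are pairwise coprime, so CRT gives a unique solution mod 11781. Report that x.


Product of moduli M = 9 · 7 · 17 · 11 = 11781.
Merge one congruence at a time:
  Start: x ≡ 8 (mod 9).
  Combine with x ≡ 5 (mod 7); new modulus lcm = 63.
    Write x = 8 + 9·t and substitute into x ≡ 5 (mod 7): 9·t ≡ 5 − 8 = -3 (mod 7).
    Reduce coefficients mod 7: 2·t ≡ 4 (mod 7).
    The inverse of 2 mod 7 is 4 (since 2·4 = 8 = 1·7 + 1), so t ≡ 4·4 = 16 ≡ 2 (mod 7).
    Then x = 8 + 9·2 = 26, valid modulo lcm(9, 7) = 63: x ≡ 26 (mod 63).
  Combine with x ≡ 0 (mod 17); new modulus lcm = 1071.
    Write x = 26 + 63·t and substitute into x ≡ 0 (mod 17): 63·t ≡ 0 − 26 = -26 (mod 17).
    Reduce coefficients mod 17: 12·t ≡ 8 (mod 17).
    The inverse of 12 mod 17 is 10 (since 12·10 = 120 = 7·17 + 1), so t ≡ 10·8 = 80 ≡ 12 (mod 17).
    Then x = 26 + 63·12 = 782, valid modulo lcm(63, 17) = 1071: x ≡ 782 (mod 1071).
  Combine with x ≡ 3 (mod 11); new modulus lcm = 11781.
    Write x = 782 + 1071·t and substitute into x ≡ 3 (mod 11): 1071·t ≡ 3 − 782 = -779 (mod 11).
    Reduce coefficients mod 11: 4·t ≡ 2 (mod 11).
    The inverse of 4 mod 11 is 3 (since 4·3 = 12 = 1·11 + 1), so t ≡ 3·2 = 6 ≡ 6 (mod 11).
    Then x = 782 + 1071·6 = 7208, valid modulo lcm(1071, 11) = 11781: x ≡ 7208 (mod 11781).
Verify against each original: 7208 mod 9 = 8, 7208 mod 7 = 5, 7208 mod 17 = 0, 7208 mod 11 = 3.

x ≡ 7208 (mod 11781).


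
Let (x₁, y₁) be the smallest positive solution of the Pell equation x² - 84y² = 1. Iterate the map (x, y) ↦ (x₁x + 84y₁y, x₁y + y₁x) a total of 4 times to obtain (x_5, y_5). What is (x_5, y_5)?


Step 1: Find the fundamental solution (x₁, y₁) of x² - 84y² = 1.
  Expand √84 as a continued fraction. a₀ = ⌊√84⌋ = 9; iterate m_{k+1} = d_k·a_k − m_k, d_{k+1} = (84 − m_{k+1}²)/d_k, a_{k+1} = ⌊(a₀ + m_{k+1})/d_{k+1}⌋ (starting m₀ = 0, d₀ = 1), with convergents p_k = a_k·p_{k-1} + p_{k-2}, q_k = a_k·q_{k-1} + q_{k-2} (p₋₁ = 1, q₋₁ = 0):
  k = 0: a₀ = 9; p₀/q₀ = 9/1; p₀² − 84·q₀² = 81 − 84 = -3.
  k = 1: m = 9, d = 3, a = ⌊(9 + 9)/3⌋ = 6; p/q = (6·9 + 1)/(6·1 + 0) = 55/6; p² − 84·q² = 3025 − 3024 = 1.
  The first convergent with p² − 84·q² = 1 gives the fundamental solution (x₁, y₁) = (55, 6).
Step 2: Apply the recurrence (x_{n+1}, y_{n+1}) = (x₁x_n + 84y₁y_n, x₁y_n + y₁x_n) repeatedly.
  From (x_1, y_1) = (55, 6): x_2 = 55·55 + 84·6·6 = 6049; y_2 = 55·6 + 6·55 = 660.
  From (x_2, y_2) = (6049, 660): x_3 = 55·6049 + 84·6·660 = 665335; y_3 = 55·660 + 6·6049 = 72594.
  From (x_3, y_3) = (665335, 72594): x_4 = 55·665335 + 84·6·72594 = 73180801; y_4 = 55·72594 + 6·665335 = 7984680.
  From (x_4, y_4) = (73180801, 7984680): x_5 = 55·73180801 + 84·6·7984680 = 8049222775; y_5 = 55·7984680 + 6·73180801 = 878242206.
Step 3: Verify x_5² - 84·y_5² = 64789987281578700625 - 64789987281578700624 = 1 (should be 1). ✓

(x_1, y_1) = (55, 6); (x_5, y_5) = (8049222775, 878242206).


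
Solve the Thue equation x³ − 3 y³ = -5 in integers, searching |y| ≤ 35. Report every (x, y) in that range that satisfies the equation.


The equation is x³ - 3y³ = -5. For fixed y, x³ = 3·y³ − 5, so a solution requires the RHS to be a perfect cube.
Strategy: iterate y from -35 to 35, compute RHS = 3·y³ − 5, and check whether it is a (positive or negative) perfect cube.
Check small values of y:
  y = 0: RHS = -5 is not a perfect cube.
  y = 1: RHS = -2 is not a perfect cube.
  y = -1: RHS = -8 = (-2)³ ⇒ x = -2 works.
  y = 2: RHS = 19 is not a perfect cube.
  y = -2: RHS = -29 is not a perfect cube.
  y = 3: RHS = 76 is not a perfect cube.
  y = -3: RHS = -86 is not a perfect cube.
Continuing the search up to |y| = 35 finds no further solutions beyond those listed.
Collected solutions: (-2, -1).

Solutions (with |y| ≤ 35): (-2, -1).


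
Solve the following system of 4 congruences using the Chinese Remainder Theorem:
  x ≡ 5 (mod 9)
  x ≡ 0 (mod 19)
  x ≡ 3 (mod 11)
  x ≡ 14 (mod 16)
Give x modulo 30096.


Product of moduli M = 9 · 19 · 11 · 16 = 30096.
Merge one congruence at a time:
  Start: x ≡ 5 (mod 9).
  Combine with x ≡ 0 (mod 19); new modulus lcm = 171.
    Write x = 5 + 9·t and substitute into x ≡ 0 (mod 19): 9·t ≡ 0 − 5 = -5 (mod 19).
    Reduce coefficients mod 19: 9·t ≡ 14 (mod 19).
    The inverse of 9 mod 19 is 17 (since 9·17 = 153 = 8·19 + 1), so t ≡ 17·14 = 238 ≡ 10 (mod 19).
    Then x = 5 + 9·10 = 95, valid modulo lcm(9, 19) = 171: x ≡ 95 (mod 171).
  Combine with x ≡ 3 (mod 11); new modulus lcm = 1881.
    Write x = 95 + 171·t and substitute into x ≡ 3 (mod 11): 171·t ≡ 3 − 95 = -92 (mod 11).
    Reduce coefficients mod 11: 6·t ≡ 7 (mod 11).
    The inverse of 6 mod 11 is 2 (since 6·2 = 12 = 1·11 + 1), so t ≡ 2·7 = 14 ≡ 3 (mod 11).
    Then x = 95 + 171·3 = 608, valid modulo lcm(171, 11) = 1881: x ≡ 608 (mod 1881).
  Combine with x ≡ 14 (mod 16); new modulus lcm = 30096.
    Write x = 608 + 1881·t and substitute into x ≡ 14 (mod 16): 1881·t ≡ 14 − 608 = -594 (mod 16).
    Reduce coefficients mod 16: 9·t ≡ 14 (mod 16).
    The inverse of 9 mod 16 is 9 (since 9·9 = 81 = 5·16 + 1), so t ≡ 9·14 = 126 ≡ 14 (mod 16).
    Then x = 608 + 1881·14 = 26942, valid modulo lcm(1881, 16) = 30096: x ≡ 26942 (mod 30096).
Verify against each original: 26942 mod 9 = 5, 26942 mod 19 = 0, 26942 mod 11 = 3, 26942 mod 16 = 14.

x ≡ 26942 (mod 30096).


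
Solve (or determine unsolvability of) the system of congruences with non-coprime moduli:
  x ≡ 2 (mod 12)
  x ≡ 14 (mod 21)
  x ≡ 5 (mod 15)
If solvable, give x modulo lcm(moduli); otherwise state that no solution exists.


Moduli 12, 21, 15 are not pairwise coprime, so CRT works modulo lcm(m_i) when all pairwise compatibility conditions hold.
Pairwise compatibility: gcd(m_i, m_j) must divide a_i - a_j for every pair.
Merge one congruence at a time:
  Start: x ≡ 2 (mod 12).
  Combine with x ≡ 14 (mod 21): gcd(12, 21) = 3; 14 - 2 = 12, which IS divisible by 3, so compatible.
    Write x = 2 + 12·t and substitute into x ≡ 14 (mod 21): 12·t ≡ 14 − 2 = 12 (mod 21).
    Divide the congruence (and modulus) by g = 3: 4·t ≡ 4 (mod 7).
    The inverse of 4 mod 7 is 2 (since 4·2 = 8 = 1·7 + 1), so t ≡ 2·4 = 8 ≡ 1 (mod 7).
    Then x = 2 + 12·1 = 14, valid modulo lcm(12, 21) = 84: x ≡ 14 (mod 84).
  Combine with x ≡ 5 (mod 15): gcd(84, 15) = 3; 5 - 14 = -9, which IS divisible by 3, so compatible.
    Write x = 14 + 84·t and substitute into x ≡ 5 (mod 15): 84·t ≡ 5 − 14 = -9 (mod 15).
    Divide the congruence (and modulus) by g = 3: 28·t ≡ -3 (mod 5).
    Reduce coefficients mod 5: 3·t ≡ 2 (mod 5).
    The inverse of 3 mod 5 is 2 (since 3·2 = 6 = 1·5 + 1), so t ≡ 2·2 = 4 ≡ 4 (mod 5).
    Then x = 14 + 84·4 = 350, valid modulo lcm(84, 15) = 420: x ≡ 350 (mod 420).
Verify: 350 mod 12 = 2, 350 mod 21 = 14, 350 mod 15 = 5.

x ≡ 350 (mod 420).


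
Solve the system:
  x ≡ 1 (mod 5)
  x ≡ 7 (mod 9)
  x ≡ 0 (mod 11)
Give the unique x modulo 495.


Moduli 5, 9, 11 are pairwise coprime; by CRT there is a unique solution modulo M = 5 · 9 · 11 = 495.
Solve pairwise, accumulating the modulus:
  Start with x ≡ 1 (mod 5).
  Combine with x ≡ 7 (mod 9): since gcd(5, 9) = 1, we get a unique residue mod 45.
    Write x = 1 + 5·t and substitute into x ≡ 7 (mod 9): 5·t ≡ 7 − 1 = 6 (mod 9).
    The inverse of 5 mod 9 is 2 (since 5·2 = 10 = 1·9 + 1), so t ≡ 2·6 = 12 ≡ 3 (mod 9).
    Then x = 1 + 5·3 = 16, valid modulo lcm(5, 9) = 45: x ≡ 16 (mod 45).
  Combine with x ≡ 0 (mod 11): since gcd(45, 11) = 1, we get a unique residue mod 495.
    Write x = 16 + 45·t and substitute into x ≡ 0 (mod 11): 45·t ≡ 0 − 16 = -16 (mod 11).
    Reduce coefficients mod 11: 1·t ≡ 6 (mod 11).
    So t ≡ 6 (mod 11).
    Then x = 16 + 45·6 = 286, valid modulo lcm(45, 11) = 495: x ≡ 286 (mod 495).
Verify: 286 mod 5 = 1 ✓, 286 mod 9 = 7 ✓, 286 mod 11 = 0 ✓.

x ≡ 286 (mod 495).


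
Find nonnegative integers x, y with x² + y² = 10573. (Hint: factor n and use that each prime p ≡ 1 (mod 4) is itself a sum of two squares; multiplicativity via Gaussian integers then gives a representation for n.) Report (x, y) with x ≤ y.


Step 1: Factor n = 10573 = 97 · 109.
Step 2: Check the mod-4 condition on each prime factor: 97 ≡ 1 (mod 4), exponent 1; 109 ≡ 1 (mod 4), exponent 1.
All primes ≡ 3 (mod 4) appear to even exponent (or don't appear), so by the two-squares theorem n IS expressible as a sum of two squares.
Step 3: Build a representation. Here n = 97 · 109 is a product of primes ≡ 1 (mod 4). Each prime p ≡ 1 (mod 4) is itself a sum of two squares; find a² by testing p − a² for a perfect square:
  97: 97 − 1² = 96, 97 − 2² = 93, 97 − 3² = 88, 97 − 4² = 81 = 9² ⇒ 97 = 4² + 9².
  109: 109 − 1² = 108, 109 − 2² = 105, 109 − 3² = 100 = 10² ⇒ 109 = 3² + 10².
  Combine using the Brahmagupta–Fibonacci identity (a² + b²)(c² + d²) = (ac − bd)² + (ad + bc)² = (ac + bd)² + (ad − bc)²:
  97 · 109 = 10573: from (4² + 9²)(3² + 10²), take (4·3 − 9·10, 4·10 + 9·3) = (12 − 90, 40 + 27) = (-78, 67); dropping signs (only squares matter) gives (78, 67); check 78² + 67² = 6084 + 4489 = 10573 ✓.
Step 4: Order so x ≤ y and verify: 67² + 78² = 4489 + 6084 = 10573 = n. ✓

n = 10573 = 67² + 78² (one valid representation with x ≤ y).


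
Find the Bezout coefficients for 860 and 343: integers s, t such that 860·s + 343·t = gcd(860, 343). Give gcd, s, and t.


Euclidean algorithm on (860, 343) — divide until remainder is 0:
  860 = 2 · 343 + 174
  343 = 1 · 174 + 169
  174 = 1 · 169 + 5
  169 = 33 · 5 + 4
  5 = 1 · 4 + 1
  4 = 4 · 1 + 0
gcd(860, 343) = 1.
Track Bezout coefficients alongside the remainders: start with r₀ = 860 = a·1 + b·0 (s = 1, t = 0) and r₁ = 343 = a·0 + b·1 (s = 0, t = 1); each new remainder r_{k+1} = r_{k-1} − q_k·r_k inherits s_{k+1} = s_{k-1} − q_k·s_k, t_{k+1} = t_{k-1} − q_k·t_k, so r_k = a·s_k + b·t_k at every step:
  q = 2: r = 174, s = 1 − 2·0 = 1, t = 0 − 2·1 = -2  (check: 860·1 + 343·(-2) = 174)
  q = 1: r = 169, s = 0 − 1·1 = -1, t = 1 − 1·(-2) = 3  (check: 860·(-1) + 343·3 = 169)
  q = 1: r = 5, s = 1 − 1·(-1) = 2, t = -2 − 1·3 = -5  (check: 860·2 + 343·(-5) = 5)
  q = 33: r = 4, s = -1 − 33·2 = -67, t = 3 − 33·(-5) = 168  (check: 860·(-67) + 343·168 = 4)
  q = 1: r = 1, s = 2 − 1·(-67) = 69, t = -5 − 1·168 = -173  (check: 860·69 + 343·(-173) = 1)
The row with r = 1 (the gcd) gives the Bezout coefficients s = 69, t = -173.
Result: 860 · (69) + 343 · (-173) = 1.

gcd(860, 343) = 1; s = 69, t = -173 (check: 860·69 + 343·(-173) = 1).


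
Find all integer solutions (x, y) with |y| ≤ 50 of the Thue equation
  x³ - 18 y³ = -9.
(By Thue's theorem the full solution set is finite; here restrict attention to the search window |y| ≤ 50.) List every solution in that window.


The equation is x³ - 18y³ = -9. For fixed y, x³ = 18·y³ − 9, so a solution requires the RHS to be a perfect cube.
Strategy: iterate y from -50 to 50, compute RHS = 18·y³ − 9, and check whether it is a (positive or negative) perfect cube.
Check small values of y:
  y = 0: RHS = -9 is not a perfect cube.
  y = 1: RHS = 9 is not a perfect cube.
  y = -1: RHS = -27 = (-3)³ ⇒ x = -3 works.
  y = 2: RHS = 135 is not a perfect cube.
  y = -2: RHS = -153 is not a perfect cube.
  y = 3: RHS = 477 is not a perfect cube.
  y = -3: RHS = -495 is not a perfect cube.
Continuing the search up to |y| = 50 finds no further solutions beyond those listed.
Collected solutions: (-3, -1).

Solutions (with |y| ≤ 50): (-3, -1).


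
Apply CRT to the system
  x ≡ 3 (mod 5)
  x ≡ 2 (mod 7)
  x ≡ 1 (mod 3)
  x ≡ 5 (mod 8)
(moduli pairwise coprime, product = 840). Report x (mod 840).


Product of moduli M = 5 · 7 · 3 · 8 = 840.
Merge one congruence at a time:
  Start: x ≡ 3 (mod 5).
  Combine with x ≡ 2 (mod 7); new modulus lcm = 35.
    Write x = 3 + 5·t and substitute into x ≡ 2 (mod 7): 5·t ≡ 2 − 3 = -1 (mod 7).
    Reduce coefficients mod 7: 5·t ≡ 6 (mod 7).
    The inverse of 5 mod 7 is 3 (since 5·3 = 15 = 2·7 + 1), so t ≡ 3·6 = 18 ≡ 4 (mod 7).
    Then x = 3 + 5·4 = 23, valid modulo lcm(5, 7) = 35: x ≡ 23 (mod 35).
  Combine with x ≡ 1 (mod 3); new modulus lcm = 105.
    Write x = 23 + 35·t and substitute into x ≡ 1 (mod 3): 35·t ≡ 1 − 23 = -22 (mod 3).
    Reduce coefficients mod 3: 2·t ≡ 2 (mod 3).
    The inverse of 2 mod 3 is 2 (since 2·2 = 4 = 1·3 + 1), so t ≡ 2·2 = 4 ≡ 1 (mod 3).
    Then x = 23 + 35·1 = 58, valid modulo lcm(35, 3) = 105: x ≡ 58 (mod 105).
  Combine with x ≡ 5 (mod 8); new modulus lcm = 840.
    Write x = 58 + 105·t and substitute into x ≡ 5 (mod 8): 105·t ≡ 5 − 58 = -53 (mod 8).
    Reduce coefficients mod 8: 1·t ≡ 3 (mod 8).
    So t ≡ 3 (mod 8).
    Then x = 58 + 105·3 = 373, valid modulo lcm(105, 8) = 840: x ≡ 373 (mod 840).
Verify against each original: 373 mod 5 = 3, 373 mod 7 = 2, 373 mod 3 = 1, 373 mod 8 = 5.

x ≡ 373 (mod 840).


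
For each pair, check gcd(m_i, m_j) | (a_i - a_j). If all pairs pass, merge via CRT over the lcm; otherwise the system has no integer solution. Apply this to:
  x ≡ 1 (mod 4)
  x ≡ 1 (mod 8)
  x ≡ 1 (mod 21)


Moduli 4, 8, 21 are not pairwise coprime, so CRT works modulo lcm(m_i) when all pairwise compatibility conditions hold.
Pairwise compatibility: gcd(m_i, m_j) must divide a_i - a_j for every pair.
Merge one congruence at a time:
  Start: x ≡ 1 (mod 4).
  Combine with x ≡ 1 (mod 8): gcd(4, 8) = 4; 1 - 1 = 0, which IS divisible by 4, so compatible.
    Write x = 1 + 4·t and substitute into x ≡ 1 (mod 8): 4·t ≡ 1 − 1 = 0 (mod 8).
    Divide the congruence (and modulus) by g = 4: 1·t ≡ 0 (mod 2).
    So t ≡ 0 (mod 2).
    Then x = 1 + 4·0 = 1, valid modulo lcm(4, 8) = 8: x ≡ 1 (mod 8).
  Combine with x ≡ 1 (mod 21): gcd(8, 21) = 1; 1 - 1 = 0, which IS divisible by 1, so compatible.
    Write x = 1 + 8·t and substitute into x ≡ 1 (mod 21): 8·t ≡ 1 − 1 = 0 (mod 21).
    The inverse of 8 mod 21 is 8 (since 8·8 = 64 = 3·21 + 1), so t ≡ 8·0 = 0 ≡ 0 (mod 21).
    Then x = 1 + 8·0 = 1, valid modulo lcm(8, 21) = 168: x ≡ 1 (mod 168).
Verify: 1 mod 4 = 1, 1 mod 8 = 1, 1 mod 21 = 1.

x ≡ 1 (mod 168).


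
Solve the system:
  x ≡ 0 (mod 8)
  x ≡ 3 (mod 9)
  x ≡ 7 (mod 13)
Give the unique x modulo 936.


Moduli 8, 9, 13 are pairwise coprime; by CRT there is a unique solution modulo M = 8 · 9 · 13 = 936.
Solve pairwise, accumulating the modulus:
  Start with x ≡ 0 (mod 8).
  Combine with x ≡ 3 (mod 9): since gcd(8, 9) = 1, we get a unique residue mod 72.
    Write x = 0 + 8·t and substitute into x ≡ 3 (mod 9): 8·t ≡ 3 − 0 = 3 (mod 9).
    The inverse of 8 mod 9 is 8 (since 8·8 = 64 = 7·9 + 1), so t ≡ 8·3 = 24 ≡ 6 (mod 9).
    Then x = 0 + 8·6 = 48, valid modulo lcm(8, 9) = 72: x ≡ 48 (mod 72).
  Combine with x ≡ 7 (mod 13): since gcd(72, 13) = 1, we get a unique residue mod 936.
    Write x = 48 + 72·t and substitute into x ≡ 7 (mod 13): 72·t ≡ 7 − 48 = -41 (mod 13).
    Reduce coefficients mod 13: 7·t ≡ 11 (mod 13).
    The inverse of 7 mod 13 is 2 (since 7·2 = 14 = 1·13 + 1), so t ≡ 2·11 = 22 ≡ 9 (mod 13).
    Then x = 48 + 72·9 = 696, valid modulo lcm(72, 13) = 936: x ≡ 696 (mod 936).
Verify: 696 mod 8 = 0 ✓, 696 mod 9 = 3 ✓, 696 mod 13 = 7 ✓.

x ≡ 696 (mod 936).


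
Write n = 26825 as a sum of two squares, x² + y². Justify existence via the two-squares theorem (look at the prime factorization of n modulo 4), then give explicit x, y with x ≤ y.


Step 1: Factor n = 26825 = 5^2 · 29 · 37.
Step 2: Check the mod-4 condition on each prime factor: 5 ≡ 1 (mod 4), exponent 2; 29 ≡ 1 (mod 4), exponent 1; 37 ≡ 1 (mod 4), exponent 1.
All primes ≡ 3 (mod 4) appear to even exponent (or don't appear), so by the two-squares theorem n IS expressible as a sum of two squares.
Step 3: Build a representation. Group n = k² · m with k = 5 and m = 29 · 37 = 1073 (a product of primes ≡ 1 (mod 4)); a representation of m scales to one of n via (k·x)² + (k·y)² = k²(x² + y²). Each prime p ≡ 1 (mod 4) is itself a sum of two squares; find a² by testing p − a² for a perfect square:
  29: 29 − 1² = 28, 29 − 2² = 25 = 5² ⇒ 29 = 2² + 5².
  37: 37 − 1² = 36 = 6² ⇒ 37 = 1² + 6².
  Combine using the Brahmagupta–Fibonacci identity (a² + b²)(c² + d²) = (ac − bd)² + (ad + bc)² = (ac + bd)² + (ad − bc)²:
  29 · 37 = 1073: from (2² + 5²)(1² + 6²), take (2·1 − 5·6, 2·6 + 5·1) = (2 − 30, 12 + 5) = (-28, 17); dropping signs (only squares matter) gives (28, 17); check 28² + 17² = 784 + 289 = 1073 ✓.
  Scale by k = 5: (5·28, 5·17) = (140, 85).
Step 4: Order so x ≤ y and verify: 85² + 140² = 7225 + 19600 = 26825 = n. ✓

n = 26825 = 85² + 140² (one valid representation with x ≤ y).


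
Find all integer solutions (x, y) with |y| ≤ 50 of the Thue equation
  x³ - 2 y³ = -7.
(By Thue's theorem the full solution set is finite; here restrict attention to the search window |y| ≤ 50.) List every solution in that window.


The equation is x³ - 2y³ = -7. For fixed y, x³ = 2·y³ − 7, so a solution requires the RHS to be a perfect cube.
Strategy: iterate y from -50 to 50, compute RHS = 2·y³ − 7, and check whether it is a (positive or negative) perfect cube.
Check small values of y:
  y = 0: RHS = -7 is not a perfect cube.
  y = 1: RHS = -5 is not a perfect cube.
  y = -1: RHS = -9 is not a perfect cube.
  y = 2: RHS = 9 is not a perfect cube.
  y = -2: RHS = -23 is not a perfect cube.
  y = 3: RHS = 47 is not a perfect cube.
  y = -3: RHS = -61 is not a perfect cube.
Continuing the search up to |y| = 50 finds no solutions either.
No (x, y) in the scanned range satisfies the equation.

No integer solutions with |y| ≤ 50.


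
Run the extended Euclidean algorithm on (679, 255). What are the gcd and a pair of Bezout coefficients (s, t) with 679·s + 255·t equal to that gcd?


Euclidean algorithm on (679, 255) — divide until remainder is 0:
  679 = 2 · 255 + 169
  255 = 1 · 169 + 86
  169 = 1 · 86 + 83
  86 = 1 · 83 + 3
  83 = 27 · 3 + 2
  3 = 1 · 2 + 1
  2 = 2 · 1 + 0
gcd(679, 255) = 1.
Track Bezout coefficients alongside the remainders: start with r₀ = 679 = a·1 + b·0 (s = 1, t = 0) and r₁ = 255 = a·0 + b·1 (s = 0, t = 1); each new remainder r_{k+1} = r_{k-1} − q_k·r_k inherits s_{k+1} = s_{k-1} − q_k·s_k, t_{k+1} = t_{k-1} − q_k·t_k, so r_k = a·s_k + b·t_k at every step:
  q = 2: r = 169, s = 1 − 2·0 = 1, t = 0 − 2·1 = -2  (check: 679·1 + 255·(-2) = 169)
  q = 1: r = 86, s = 0 − 1·1 = -1, t = 1 − 1·(-2) = 3  (check: 679·(-1) + 255·3 = 86)
  q = 1: r = 83, s = 1 − 1·(-1) = 2, t = -2 − 1·3 = -5  (check: 679·2 + 255·(-5) = 83)
  q = 1: r = 3, s = -1 − 1·2 = -3, t = 3 − 1·(-5) = 8  (check: 679·(-3) + 255·8 = 3)
  q = 27: r = 2, s = 2 − 27·(-3) = 83, t = -5 − 27·8 = -221  (check: 679·83 + 255·(-221) = 2)
  q = 1: r = 1, s = -3 − 1·83 = -86, t = 8 − 1·(-221) = 229  (check: 679·(-86) + 255·229 = 1)
The row with r = 1 (the gcd) gives the Bezout coefficients s = -86, t = 229.
Result: 679 · (-86) + 255 · (229) = 1.

gcd(679, 255) = 1; s = -86, t = 229 (check: 679·(-86) + 255·229 = 1).


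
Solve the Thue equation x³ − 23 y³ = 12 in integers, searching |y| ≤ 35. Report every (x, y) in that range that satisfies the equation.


The equation is x³ - 23y³ = 12. For fixed y, x³ = 23·y³ + 12, so a solution requires the RHS to be a perfect cube.
Strategy: iterate y from -35 to 35, compute RHS = 23·y³ + 12, and check whether it is a (positive or negative) perfect cube.
Check small values of y:
  y = 0: RHS = 12 is not a perfect cube.
  y = 1: RHS = 35 is not a perfect cube.
  y = -1: RHS = -11 is not a perfect cube.
  y = 2: RHS = 196 is not a perfect cube.
  y = -2: RHS = -172 is not a perfect cube.
  y = 3: RHS = 633 is not a perfect cube.
  y = -3: RHS = -609 is not a perfect cube.
Continuing the search up to |y| = 35 finds no solutions either.
No (x, y) in the scanned range satisfies the equation.

No integer solutions with |y| ≤ 35.


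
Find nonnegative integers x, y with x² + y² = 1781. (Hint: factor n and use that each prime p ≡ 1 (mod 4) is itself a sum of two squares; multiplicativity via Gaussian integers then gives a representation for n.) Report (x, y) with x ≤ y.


Step 1: Factor n = 1781 = 13 · 137.
Step 2: Check the mod-4 condition on each prime factor: 13 ≡ 1 (mod 4), exponent 1; 137 ≡ 1 (mod 4), exponent 1.
All primes ≡ 3 (mod 4) appear to even exponent (or don't appear), so by the two-squares theorem n IS expressible as a sum of two squares.
Step 3: Build a representation. Here n = 13 · 137 is a product of primes ≡ 1 (mod 4). Each prime p ≡ 1 (mod 4) is itself a sum of two squares; find a² by testing p − a² for a perfect square:
  13: 13 − 1² = 12, 13 − 2² = 9 = 3² ⇒ 13 = 2² + 3².
  137: 137 − 1² = 136, 137 − 2² = 133, 137 − 3² = 128, 137 − 4² = 121 = 11² ⇒ 137 = 4² + 11².
  Combine using the Brahmagupta–Fibonacci identity (a² + b²)(c² + d²) = (ac − bd)² + (ad + bc)² = (ac + bd)² + (ad − bc)²:
  13 · 137 = 1781: from (2² + 3²)(4² + 11²), take (2·4 − 3·11, 2·11 + 3·4) = (8 − 33, 22 + 12) = (-25, 34); dropping signs (only squares matter) gives (25, 34); check 25² + 34² = 625 + 1156 = 1781 ✓.
Step 4: Order so x ≤ y and verify: 25² + 34² = 625 + 1156 = 1781 = n. ✓

n = 1781 = 25² + 34² (one valid representation with x ≤ y).


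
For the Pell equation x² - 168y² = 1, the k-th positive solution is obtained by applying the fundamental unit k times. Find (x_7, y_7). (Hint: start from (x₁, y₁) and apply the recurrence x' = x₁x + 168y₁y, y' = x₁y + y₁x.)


Step 1: Find the fundamental solution (x₁, y₁) of x² - 168y² = 1.
  Expand √168 as a continued fraction. a₀ = ⌊√168⌋ = 12; iterate m_{k+1} = d_k·a_k − m_k, d_{k+1} = (168 − m_{k+1}²)/d_k, a_{k+1} = ⌊(a₀ + m_{k+1})/d_{k+1}⌋ (starting m₀ = 0, d₀ = 1), with convergents p_k = a_k·p_{k-1} + p_{k-2}, q_k = a_k·q_{k-1} + q_{k-2} (p₋₁ = 1, q₋₁ = 0):
  k = 0: a₀ = 12; p₀/q₀ = 12/1; p₀² − 168·q₀² = 144 − 168 = -24.
  k = 1: m = 12, d = 24, a = ⌊(12 + 12)/24⌋ = 1; p/q = (1·12 + 1)/(1·1 + 0) = 13/1; p² − 168·q² = 169 − 168 = 1.
  The first convergent with p² − 168·q² = 1 gives the fundamental solution (x₁, y₁) = (13, 1).
Step 2: Apply the recurrence (x_{n+1}, y_{n+1}) = (x₁x_n + 168y₁y_n, x₁y_n + y₁x_n) repeatedly.
  From (x_1, y_1) = (13, 1): x_2 = 13·13 + 168·1·1 = 337; y_2 = 13·1 + 1·13 = 26.
  From (x_2, y_2) = (337, 26): x_3 = 13·337 + 168·1·26 = 8749; y_3 = 13·26 + 1·337 = 675.
  From (x_3, y_3) = (8749, 675): x_4 = 13·8749 + 168·1·675 = 227137; y_4 = 13·675 + 1·8749 = 17524.
  From (x_4, y_4) = (227137, 17524): x_5 = 13·227137 + 168·1·17524 = 5896813; y_5 = 13·17524 + 1·227137 = 454949.
  From (x_5, y_5) = (5896813, 454949): x_6 = 13·5896813 + 168·1·454949 = 153090001; y_6 = 13·454949 + 1·5896813 = 11811150.
  From (x_6, y_6) = (153090001, 11811150): x_7 = 13·153090001 + 168·1·11811150 = 3974443213; y_7 = 13·11811150 + 1·153090001 = 306634951.
Step 3: Verify x_7² - 168·y_7² = 15796198853361763369 - 15796198853361763368 = 1 (should be 1). ✓

(x_1, y_1) = (13, 1); (x_7, y_7) = (3974443213, 306634951).


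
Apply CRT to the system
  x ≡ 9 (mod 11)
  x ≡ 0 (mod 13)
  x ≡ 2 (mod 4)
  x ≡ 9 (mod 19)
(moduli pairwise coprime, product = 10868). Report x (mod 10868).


Product of moduli M = 11 · 13 · 4 · 19 = 10868.
Merge one congruence at a time:
  Start: x ≡ 9 (mod 11).
  Combine with x ≡ 0 (mod 13); new modulus lcm = 143.
    Write x = 9 + 11·t and substitute into x ≡ 0 (mod 13): 11·t ≡ 0 − 9 = -9 (mod 13).
    Reduce coefficients mod 13: 11·t ≡ 4 (mod 13).
    The inverse of 11 mod 13 is 6 (since 11·6 = 66 = 5·13 + 1), so t ≡ 6·4 = 24 ≡ 11 (mod 13).
    Then x = 9 + 11·11 = 130, valid modulo lcm(11, 13) = 143: x ≡ 130 (mod 143).
  Combine with x ≡ 2 (mod 4); new modulus lcm = 572.
    Write x = 130 + 143·t and substitute into x ≡ 2 (mod 4): 143·t ≡ 2 − 130 = -128 (mod 4).
    Reduce coefficients mod 4: 3·t ≡ 0 (mod 4).
    The inverse of 3 mod 4 is 3 (since 3·3 = 9 = 2·4 + 1), so t ≡ 3·0 = 0 ≡ 0 (mod 4).
    Then x = 130 + 143·0 = 130, valid modulo lcm(143, 4) = 572: x ≡ 130 (mod 572).
  Combine with x ≡ 9 (mod 19); new modulus lcm = 10868.
    Write x = 130 + 572·t and substitute into x ≡ 9 (mod 19): 572·t ≡ 9 − 130 = -121 (mod 19).
    Reduce coefficients mod 19: 2·t ≡ 12 (mod 19).
    The inverse of 2 mod 19 is 10 (since 2·10 = 20 = 1·19 + 1), so t ≡ 10·12 = 120 ≡ 6 (mod 19).
    Then x = 130 + 572·6 = 3562, valid modulo lcm(572, 19) = 10868: x ≡ 3562 (mod 10868).
Verify against each original: 3562 mod 11 = 9, 3562 mod 13 = 0, 3562 mod 4 = 2, 3562 mod 19 = 9.

x ≡ 3562 (mod 10868).


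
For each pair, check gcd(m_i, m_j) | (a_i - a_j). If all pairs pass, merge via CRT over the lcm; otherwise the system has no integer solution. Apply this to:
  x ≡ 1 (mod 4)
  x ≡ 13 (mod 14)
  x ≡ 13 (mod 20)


Moduli 4, 14, 20 are not pairwise coprime, so CRT works modulo lcm(m_i) when all pairwise compatibility conditions hold.
Pairwise compatibility: gcd(m_i, m_j) must divide a_i - a_j for every pair.
Merge one congruence at a time:
  Start: x ≡ 1 (mod 4).
  Combine with x ≡ 13 (mod 14): gcd(4, 14) = 2; 13 - 1 = 12, which IS divisible by 2, so compatible.
    Write x = 1 + 4·t and substitute into x ≡ 13 (mod 14): 4·t ≡ 13 − 1 = 12 (mod 14).
    Divide the congruence (and modulus) by g = 2: 2·t ≡ 6 (mod 7).
    The inverse of 2 mod 7 is 4 (since 2·4 = 8 = 1·7 + 1), so t ≡ 4·6 = 24 ≡ 3 (mod 7).
    Then x = 1 + 4·3 = 13, valid modulo lcm(4, 14) = 28: x ≡ 13 (mod 28).
  Combine with x ≡ 13 (mod 20): gcd(28, 20) = 4; 13 - 13 = 0, which IS divisible by 4, so compatible.
    Write x = 13 + 28·t and substitute into x ≡ 13 (mod 20): 28·t ≡ 13 − 13 = 0 (mod 20).
    Divide the congruence (and modulus) by g = 4: 7·t ≡ 0 (mod 5).
    Reduce coefficients mod 5: 2·t ≡ 0 (mod 5).
    The inverse of 2 mod 5 is 3 (since 2·3 = 6 = 1·5 + 1), so t ≡ 3·0 = 0 ≡ 0 (mod 5).
    Then x = 13 + 28·0 = 13, valid modulo lcm(28, 20) = 140: x ≡ 13 (mod 140).
Verify: 13 mod 4 = 1, 13 mod 14 = 13, 13 mod 20 = 13.

x ≡ 13 (mod 140).


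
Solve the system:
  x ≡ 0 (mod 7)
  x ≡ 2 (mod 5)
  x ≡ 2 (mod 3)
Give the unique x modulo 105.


Moduli 7, 5, 3 are pairwise coprime; by CRT there is a unique solution modulo M = 7 · 5 · 3 = 105.
Solve pairwise, accumulating the modulus:
  Start with x ≡ 0 (mod 7).
  Combine with x ≡ 2 (mod 5): since gcd(7, 5) = 1, we get a unique residue mod 35.
    Write x = 0 + 7·t and substitute into x ≡ 2 (mod 5): 7·t ≡ 2 − 0 = 2 (mod 5).
    Reduce coefficients mod 5: 2·t ≡ 2 (mod 5).
    The inverse of 2 mod 5 is 3 (since 2·3 = 6 = 1·5 + 1), so t ≡ 3·2 = 6 ≡ 1 (mod 5).
    Then x = 0 + 7·1 = 7, valid modulo lcm(7, 5) = 35: x ≡ 7 (mod 35).
  Combine with x ≡ 2 (mod 3): since gcd(35, 3) = 1, we get a unique residue mod 105.
    Write x = 7 + 35·t and substitute into x ≡ 2 (mod 3): 35·t ≡ 2 − 7 = -5 (mod 3).
    Reduce coefficients mod 3: 2·t ≡ 1 (mod 3).
    The inverse of 2 mod 3 is 2 (since 2·2 = 4 = 1·3 + 1), so t ≡ 2·1 = 2 ≡ 2 (mod 3).
    Then x = 7 + 35·2 = 77, valid modulo lcm(35, 3) = 105: x ≡ 77 (mod 105).
Verify: 77 mod 7 = 0 ✓, 77 mod 5 = 2 ✓, 77 mod 3 = 2 ✓.

x ≡ 77 (mod 105).


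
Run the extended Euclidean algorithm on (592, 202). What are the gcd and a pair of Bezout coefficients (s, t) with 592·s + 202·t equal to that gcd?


Euclidean algorithm on (592, 202) — divide until remainder is 0:
  592 = 2 · 202 + 188
  202 = 1 · 188 + 14
  188 = 13 · 14 + 6
  14 = 2 · 6 + 2
  6 = 3 · 2 + 0
gcd(592, 202) = 2.
Track Bezout coefficients alongside the remainders: start with r₀ = 592 = a·1 + b·0 (s = 1, t = 0) and r₁ = 202 = a·0 + b·1 (s = 0, t = 1); each new remainder r_{k+1} = r_{k-1} − q_k·r_k inherits s_{k+1} = s_{k-1} − q_k·s_k, t_{k+1} = t_{k-1} − q_k·t_k, so r_k = a·s_k + b·t_k at every step:
  q = 2: r = 188, s = 1 − 2·0 = 1, t = 0 − 2·1 = -2  (check: 592·1 + 202·(-2) = 188)
  q = 1: r = 14, s = 0 − 1·1 = -1, t = 1 − 1·(-2) = 3  (check: 592·(-1) + 202·3 = 14)
  q = 13: r = 6, s = 1 − 13·(-1) = 14, t = -2 − 13·3 = -41  (check: 592·14 + 202·(-41) = 6)
  q = 2: r = 2, s = -1 − 2·14 = -29, t = 3 − 2·(-41) = 85  (check: 592·(-29) + 202·85 = 2)
The row with r = 2 (the gcd) gives the Bezout coefficients s = -29, t = 85.
Result: 592 · (-29) + 202 · (85) = 2.

gcd(592, 202) = 2; s = -29, t = 85 (check: 592·(-29) + 202·85 = 2).


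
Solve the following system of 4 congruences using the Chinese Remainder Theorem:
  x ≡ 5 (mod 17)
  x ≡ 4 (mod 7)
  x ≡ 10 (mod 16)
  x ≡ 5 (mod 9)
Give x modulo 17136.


Product of moduli M = 17 · 7 · 16 · 9 = 17136.
Merge one congruence at a time:
  Start: x ≡ 5 (mod 17).
  Combine with x ≡ 4 (mod 7); new modulus lcm = 119.
    Write x = 5 + 17·t and substitute into x ≡ 4 (mod 7): 17·t ≡ 4 − 5 = -1 (mod 7).
    Reduce coefficients mod 7: 3·t ≡ 6 (mod 7).
    The inverse of 3 mod 7 is 5 (since 3·5 = 15 = 2·7 + 1), so t ≡ 5·6 = 30 ≡ 2 (mod 7).
    Then x = 5 + 17·2 = 39, valid modulo lcm(17, 7) = 119: x ≡ 39 (mod 119).
  Combine with x ≡ 10 (mod 16); new modulus lcm = 1904.
    Write x = 39 + 119·t and substitute into x ≡ 10 (mod 16): 119·t ≡ 10 − 39 = -29 (mod 16).
    Reduce coefficients mod 16: 7·t ≡ 3 (mod 16).
    The inverse of 7 mod 16 is 7 (since 7·7 = 49 = 3·16 + 1), so t ≡ 7·3 = 21 ≡ 5 (mod 16).
    Then x = 39 + 119·5 = 634, valid modulo lcm(119, 16) = 1904: x ≡ 634 (mod 1904).
  Combine with x ≡ 5 (mod 9); new modulus lcm = 17136.
    Write x = 634 + 1904·t and substitute into x ≡ 5 (mod 9): 1904·t ≡ 5 − 634 = -629 (mod 9).
    Reduce coefficients mod 9: 5·t ≡ 1 (mod 9).
    The inverse of 5 mod 9 is 2 (since 5·2 = 10 = 1·9 + 1), so t ≡ 2·1 = 2 ≡ 2 (mod 9).
    Then x = 634 + 1904·2 = 4442, valid modulo lcm(1904, 9) = 17136: x ≡ 4442 (mod 17136).
Verify against each original: 4442 mod 17 = 5, 4442 mod 7 = 4, 4442 mod 16 = 10, 4442 mod 9 = 5.

x ≡ 4442 (mod 17136).


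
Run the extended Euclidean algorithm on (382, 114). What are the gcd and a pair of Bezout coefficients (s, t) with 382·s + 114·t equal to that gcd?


Euclidean algorithm on (382, 114) — divide until remainder is 0:
  382 = 3 · 114 + 40
  114 = 2 · 40 + 34
  40 = 1 · 34 + 6
  34 = 5 · 6 + 4
  6 = 1 · 4 + 2
  4 = 2 · 2 + 0
gcd(382, 114) = 2.
Track Bezout coefficients alongside the remainders: start with r₀ = 382 = a·1 + b·0 (s = 1, t = 0) and r₁ = 114 = a·0 + b·1 (s = 0, t = 1); each new remainder r_{k+1} = r_{k-1} − q_k·r_k inherits s_{k+1} = s_{k-1} − q_k·s_k, t_{k+1} = t_{k-1} − q_k·t_k, so r_k = a·s_k + b·t_k at every step:
  q = 3: r = 40, s = 1 − 3·0 = 1, t = 0 − 3·1 = -3  (check: 382·1 + 114·(-3) = 40)
  q = 2: r = 34, s = 0 − 2·1 = -2, t = 1 − 2·(-3) = 7  (check: 382·(-2) + 114·7 = 34)
  q = 1: r = 6, s = 1 − 1·(-2) = 3, t = -3 − 1·7 = -10  (check: 382·3 + 114·(-10) = 6)
  q = 5: r = 4, s = -2 − 5·3 = -17, t = 7 − 5·(-10) = 57  (check: 382·(-17) + 114·57 = 4)
  q = 1: r = 2, s = 3 − 1·(-17) = 20, t = -10 − 1·57 = -67  (check: 382·20 + 114·(-67) = 2)
The row with r = 2 (the gcd) gives the Bezout coefficients s = 20, t = -67.
Result: 382 · (20) + 114 · (-67) = 2.

gcd(382, 114) = 2; s = 20, t = -67 (check: 382·20 + 114·(-67) = 2).


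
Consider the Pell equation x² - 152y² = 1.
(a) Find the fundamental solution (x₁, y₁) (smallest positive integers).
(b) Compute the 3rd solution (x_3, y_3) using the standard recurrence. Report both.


Step 1: Find the fundamental solution (x₁, y₁) of x² - 152y² = 1.
  Expand √152 as a continued fraction. a₀ = ⌊√152⌋ = 12; iterate m_{k+1} = d_k·a_k − m_k, d_{k+1} = (152 − m_{k+1}²)/d_k, a_{k+1} = ⌊(a₀ + m_{k+1})/d_{k+1}⌋ (starting m₀ = 0, d₀ = 1), with convergents p_k = a_k·p_{k-1} + p_{k-2}, q_k = a_k·q_{k-1} + q_{k-2} (p₋₁ = 1, q₋₁ = 0):
  k = 0: a₀ = 12; p₀/q₀ = 12/1; p₀² − 152·q₀² = 144 − 152 = -8.
  k = 1: m = 12, d = 8, a = ⌊(12 + 12)/8⌋ = 3; p/q = (3·12 + 1)/(3·1 + 0) = 37/3; p² − 152·q² = 1369 − 1368 = 1.
  The first convergent with p² − 152·q² = 1 gives the fundamental solution (x₁, y₁) = (37, 3).
Step 2: Apply the recurrence (x_{n+1}, y_{n+1}) = (x₁x_n + 152y₁y_n, x₁y_n + y₁x_n) repeatedly.
  From (x_1, y_1) = (37, 3): x_2 = 37·37 + 152·3·3 = 2737; y_2 = 37·3 + 3·37 = 222.
  From (x_2, y_2) = (2737, 222): x_3 = 37·2737 + 152·3·222 = 202501; y_3 = 37·222 + 3·2737 = 16425.
Step 3: Verify x_3² - 152·y_3² = 41006655001 - 41006655000 = 1 (should be 1). ✓

(x_1, y_1) = (37, 3); (x_3, y_3) = (202501, 16425).
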